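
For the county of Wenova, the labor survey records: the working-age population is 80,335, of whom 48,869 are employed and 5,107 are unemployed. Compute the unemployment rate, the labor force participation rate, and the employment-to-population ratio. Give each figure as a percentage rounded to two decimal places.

Unemployment rate ≈ 9.46%; labor force participation rate ≈ 67.19%; employment-population ratio ≈ 60.83%.

Labor force = employed + unemployed = 48,869 + 5,107 = 53,976.
Unemployment rate = 5,107 / 53,976 = 9.46%.
Labor force participation rate = 53,976 / 80,335 = 67.19%.
Employment-population ratio = 48,869 / 80,335 = 60.83%.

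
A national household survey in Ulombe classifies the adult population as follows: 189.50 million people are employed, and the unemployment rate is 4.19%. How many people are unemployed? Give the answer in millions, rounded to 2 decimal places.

Let U be the number unemployed. The labor force is E + U, and U/(E+U) = 0.0419.
So U = 0.0419 × 189.50 / (1 − 0.0419) = 7.9401 / 0.9581 ≈ 8.29 million.

About 8.29 million are unemployed.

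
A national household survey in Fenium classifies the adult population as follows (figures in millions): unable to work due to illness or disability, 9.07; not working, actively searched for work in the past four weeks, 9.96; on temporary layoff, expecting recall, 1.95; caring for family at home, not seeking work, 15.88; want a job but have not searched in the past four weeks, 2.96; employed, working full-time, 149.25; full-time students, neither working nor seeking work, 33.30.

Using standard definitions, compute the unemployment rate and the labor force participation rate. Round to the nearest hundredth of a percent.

Employed = 149.25 million.
Unemployed = 9.96 + 1.95 = 11.91 million (jobless and actively searching, or on temporary layoff).
Labor force = 149.25 + 11.91 = 161.16 million.
Not in labor force = 9.07 + 15.88 + 2.96 + 33.30 = 61.21 million (those not working and not actively searching are outside the labor force — including those who want a job but have given up searching).
Civilian working-age population = 161.16 + 61.21 = 222.37 million.
Unemployment rate = 11.91 / 161.16 = 7.39%.
Labor force participation rate = 161.16 / 222.37 = 72.47%.

Unemployment rate ≈ 7.39%; labor force participation rate ≈ 72.47%.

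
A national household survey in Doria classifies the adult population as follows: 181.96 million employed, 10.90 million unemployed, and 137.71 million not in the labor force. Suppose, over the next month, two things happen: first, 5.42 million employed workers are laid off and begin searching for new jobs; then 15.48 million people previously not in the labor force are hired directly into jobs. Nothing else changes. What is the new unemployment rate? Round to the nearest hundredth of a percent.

New unemployment rate ≈ 7.83%.

Initially, labor force = 181.96 + 10.90 = 192.86 million, so u = 10.90/192.86 = 5.65%.
After the first change, employed falls and unemployed rises by 5.42; labor force unchanged → E = 176.54, U = 16.32, labor force = 192.86 million.
After the second change, employed and labor force both rise by 15.48; unemployed unchanged → E = 192.02, U = 16.32, labor force = 208.34 million.
New unemployment rate = 16.32 / 208.34 = 7.83%.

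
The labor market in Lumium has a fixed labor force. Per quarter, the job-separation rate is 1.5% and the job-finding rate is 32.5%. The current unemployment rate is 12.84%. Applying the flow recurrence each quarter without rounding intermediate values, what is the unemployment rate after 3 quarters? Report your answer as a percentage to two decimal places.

Unemployment rate after three quarters ≈ 6.83%.

With a fixed labor force, u_{t+1} = u_t + s·(1−u_t) − f·u_t = u_t·(1−s−f) + s.
Here 1−s−f = 0.660 and s = 0.015.
u_1 = 0.128400 × 0.660 + 0.015 = 0.099744.
u_2 = 0.099744 × 0.660 + 0.015 = 0.080831.
u_3 = 0.080831 × 0.660 + 0.015 = 0.068348.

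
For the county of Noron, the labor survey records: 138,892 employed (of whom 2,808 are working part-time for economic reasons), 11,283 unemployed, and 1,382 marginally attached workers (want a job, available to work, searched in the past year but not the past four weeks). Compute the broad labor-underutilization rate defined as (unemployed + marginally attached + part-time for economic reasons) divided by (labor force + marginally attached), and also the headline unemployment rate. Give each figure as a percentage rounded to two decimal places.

Broad underutilization rate ≈ 10.21%; headline unemployment rate ≈ 7.51%.

Labor force = 138,892 + 11,283 = 150,175.
Numerator = 11,283 + 1,382 + 2,808 = 15,473.
Denominator = 150,175 + 1,382 = 151,557.
Broad rate = 15,473 / 151,557 = 10.21%.
Headline unemployment rate = 11,283 / 150,175 = 7.51%.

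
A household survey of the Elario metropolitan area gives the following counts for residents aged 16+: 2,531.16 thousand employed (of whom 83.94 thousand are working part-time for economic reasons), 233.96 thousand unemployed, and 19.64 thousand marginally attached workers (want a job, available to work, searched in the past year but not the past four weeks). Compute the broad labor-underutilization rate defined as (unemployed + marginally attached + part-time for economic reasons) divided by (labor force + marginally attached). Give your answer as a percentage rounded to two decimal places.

Labor force = 2,531.16 + 233.96 = 2,765.12 thousand.
Numerator = 233.96 + 19.64 + 83.94 = 337.54 thousand.
Denominator = 2,765.12 + 19.64 = 2,784.76 thousand.
Broad rate = 337.54 / 2,784.76 = 12.12%.

Broad underutilization rate ≈ 12.12%.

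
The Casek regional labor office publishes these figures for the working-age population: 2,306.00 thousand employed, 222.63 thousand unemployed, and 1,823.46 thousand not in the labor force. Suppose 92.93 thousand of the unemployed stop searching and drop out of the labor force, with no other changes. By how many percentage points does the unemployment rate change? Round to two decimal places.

The unemployment rate changes by −3.48 percentage points.

Initially, labor force = 2,306.00 + 222.63 = 2,528.63 thousand, so u = 222.63/2,528.63 = 8.80%.
After the change, unemployed and labor force both fall by 92.93 → E = 2,306.00, U = 129.70, labor force = 2,435.70 thousand.
New unemployment rate = 129.70 / 2,435.70 = 5.32%.
Change = 5.32% − 8.80% = −3.48 percentage points.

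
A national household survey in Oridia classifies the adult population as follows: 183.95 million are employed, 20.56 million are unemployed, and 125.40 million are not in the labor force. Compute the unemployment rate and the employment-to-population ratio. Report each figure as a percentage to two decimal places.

Labor force = employed + unemployed = 183.95 + 20.56 = 204.51 million.
Working-age population = 204.51 + 125.40 = 329.91 million.
Unemployment rate = 20.56 / 204.51 = 10.05%.
Employment-population ratio = 183.95 / 329.91 = 55.76%.

Unemployment rate ≈ 10.05%; employment-population ratio ≈ 55.76%.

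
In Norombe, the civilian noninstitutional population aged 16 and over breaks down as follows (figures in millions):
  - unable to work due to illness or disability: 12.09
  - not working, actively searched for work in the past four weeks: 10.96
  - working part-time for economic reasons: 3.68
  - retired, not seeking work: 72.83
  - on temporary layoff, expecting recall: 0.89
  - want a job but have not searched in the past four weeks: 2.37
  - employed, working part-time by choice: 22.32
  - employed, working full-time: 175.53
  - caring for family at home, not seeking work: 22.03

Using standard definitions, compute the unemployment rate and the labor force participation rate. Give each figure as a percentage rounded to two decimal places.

Unemployment rate ≈ 5.55%; labor force participation rate ≈ 66.12%.

Employed = 3.68 + 22.32 + 175.53 = 201.53 million (anyone who worked, including part-time for economic reasons, counts as employed).
Unemployed = 10.96 + 0.89 = 11.85 million (jobless and actively searching, or on temporary layoff).
Labor force = 201.53 + 11.85 = 213.38 million.
Not in labor force = 12.09 + 72.83 + 2.37 + 22.03 = 109.32 million (those not working and not actively searching are outside the labor force — including those who want a job but have given up searching).
Civilian working-age population = 213.38 + 109.32 = 322.70 million.
Unemployment rate = 11.85 / 213.38 = 5.55%.
Labor force participation rate = 213.38 / 322.70 = 66.12%.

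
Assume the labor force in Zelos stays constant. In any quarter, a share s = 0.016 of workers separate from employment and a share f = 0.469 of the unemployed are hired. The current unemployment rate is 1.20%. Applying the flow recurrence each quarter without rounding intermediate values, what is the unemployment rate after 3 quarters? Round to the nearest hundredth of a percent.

With a fixed labor force, u_{t+1} = u_t + s·(1−u_t) − f·u_t = u_t·(1−s−f) + s.
Here 1−s−f = 0.515 and s = 0.016.
u_1 = 0.012000 × 0.515 + 0.016 = 0.022180.
u_2 = 0.022180 × 0.515 + 0.016 = 0.027423.
u_3 = 0.027423 × 0.515 + 0.016 = 0.030123.

Unemployment rate after three quarters ≈ 3.01%.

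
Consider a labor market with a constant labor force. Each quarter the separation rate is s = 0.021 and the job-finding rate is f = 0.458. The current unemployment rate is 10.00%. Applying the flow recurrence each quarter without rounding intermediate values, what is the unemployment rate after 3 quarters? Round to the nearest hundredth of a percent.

With a fixed labor force, u_{t+1} = u_t + s·(1−u_t) − f·u_t = u_t·(1−s−f) + s.
Here 1−s−f = 0.521 and s = 0.021.
u_1 = 0.100000 × 0.521 + 0.021 = 0.073100.
u_2 = 0.073100 × 0.521 + 0.021 = 0.059085.
u_3 = 0.059085 × 0.521 + 0.021 = 0.051783.

Unemployment rate after three quarters ≈ 5.18%.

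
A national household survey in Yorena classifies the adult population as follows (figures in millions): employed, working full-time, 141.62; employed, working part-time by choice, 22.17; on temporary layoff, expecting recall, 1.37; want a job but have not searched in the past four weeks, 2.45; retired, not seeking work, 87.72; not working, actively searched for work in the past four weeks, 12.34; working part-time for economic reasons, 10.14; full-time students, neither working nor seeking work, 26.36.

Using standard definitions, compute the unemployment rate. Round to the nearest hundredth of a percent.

Employed = 141.62 + 22.17 + 10.14 = 173.93 million (anyone who worked, including part-time for economic reasons, counts as employed).
Unemployed = 1.37 + 12.34 = 13.71 million (jobless and actively searching, or on temporary layoff).
Labor force = 173.93 + 13.71 = 187.64 million.
Unemployment rate = 13.71 / 187.64 = 7.31%.

Unemployment rate ≈ 7.31%.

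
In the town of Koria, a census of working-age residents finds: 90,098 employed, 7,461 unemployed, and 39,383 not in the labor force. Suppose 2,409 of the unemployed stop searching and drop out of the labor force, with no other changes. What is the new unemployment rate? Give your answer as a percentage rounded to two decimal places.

New unemployment rate ≈ 5.31%.

Initially, labor force = 90,098 + 7,461 = 97,559, so u = 7,461/97,559 = 7.65%.
After the change, unemployed and labor force both fall by 2,409 → E = 90,098, U = 5,052, labor force = 95,150.
New unemployment rate = 5,052 / 95,150 = 5.31%.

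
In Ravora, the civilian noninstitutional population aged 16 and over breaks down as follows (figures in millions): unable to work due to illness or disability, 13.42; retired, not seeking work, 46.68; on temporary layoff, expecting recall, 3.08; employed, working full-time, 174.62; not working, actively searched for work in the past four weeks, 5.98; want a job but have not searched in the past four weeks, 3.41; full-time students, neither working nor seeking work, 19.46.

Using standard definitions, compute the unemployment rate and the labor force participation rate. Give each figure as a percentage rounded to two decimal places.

Unemployment rate ≈ 4.93%; labor force participation rate ≈ 68.88%.

Employed = 174.62 million.
Unemployed = 3.08 + 5.98 = 9.06 million (jobless and actively searching, or on temporary layoff).
Labor force = 174.62 + 9.06 = 183.68 million.
Not in labor force = 13.42 + 46.68 + 3.41 + 19.46 = 82.97 million (those not working and not actively searching are outside the labor force — including those who want a job but have given up searching).
Civilian working-age population = 183.68 + 82.97 = 266.65 million.
Unemployment rate = 9.06 / 183.68 = 4.93%.
Labor force participation rate = 183.68 / 266.65 = 68.88%.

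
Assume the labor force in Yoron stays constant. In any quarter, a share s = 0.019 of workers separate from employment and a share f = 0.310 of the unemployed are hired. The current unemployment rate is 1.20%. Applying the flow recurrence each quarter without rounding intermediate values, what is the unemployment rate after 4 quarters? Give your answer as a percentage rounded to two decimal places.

With a fixed labor force, u_{t+1} = u_t + s·(1−u_t) − f·u_t = u_t·(1−s−f) + s.
Here 1−s−f = 0.671 and s = 0.019.
u_1 = 0.012000 × 0.671 + 0.019 = 0.027052.
u_2 = 0.027052 × 0.671 + 0.019 = 0.037152.
u_3 = 0.037152 × 0.671 + 0.019 = 0.043929.
u_4 = 0.043929 × 0.671 + 0.019 = 0.048476.

Unemployment rate after four quarters ≈ 4.85%.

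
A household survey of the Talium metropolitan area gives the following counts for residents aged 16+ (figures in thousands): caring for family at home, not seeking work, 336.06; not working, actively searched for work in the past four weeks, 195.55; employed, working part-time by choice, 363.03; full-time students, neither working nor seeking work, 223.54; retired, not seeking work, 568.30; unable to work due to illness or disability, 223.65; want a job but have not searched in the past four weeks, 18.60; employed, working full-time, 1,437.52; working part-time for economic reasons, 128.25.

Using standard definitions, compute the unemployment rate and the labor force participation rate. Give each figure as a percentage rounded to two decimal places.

Employed = 363.03 + 1,437.52 + 128.25 = 1,928.80 thousand (anyone who worked, including part-time for economic reasons, counts as employed).
Unemployed = 195.55 thousand.
Labor force = 1,928.80 + 195.55 = 2,124.35 thousand.
Not in labor force = 336.06 + 223.54 + 568.30 + 223.65 + 18.60 = 1,370.15 thousand (those not working and not actively searching are outside the labor force — including those who want a job but have given up searching).
Civilian working-age population = 2,124.35 + 1,370.15 = 3,494.50 thousand.
Unemployment rate = 195.55 / 2,124.35 = 9.21%.
Labor force participation rate = 2,124.35 / 3,494.50 = 60.79%.

Unemployment rate ≈ 9.21%; labor force participation rate ≈ 60.79%.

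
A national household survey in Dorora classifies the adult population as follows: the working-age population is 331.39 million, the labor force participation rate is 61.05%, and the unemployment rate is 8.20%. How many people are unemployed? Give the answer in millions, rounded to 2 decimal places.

About 16.59 million are unemployed.

Labor force = 0.6105 × 331.39 = 202.31 million.
Unemployed = 0.0820 × 202.31 ≈ 16.59 million.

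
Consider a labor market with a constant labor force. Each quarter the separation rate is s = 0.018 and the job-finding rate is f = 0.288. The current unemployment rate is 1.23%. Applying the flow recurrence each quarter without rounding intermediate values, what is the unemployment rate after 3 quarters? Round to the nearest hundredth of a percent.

Unemployment rate after three quarters ≈ 4.33%.

With a fixed labor force, u_{t+1} = u_t + s·(1−u_t) − f·u_t = u_t·(1−s−f) + s.
Here 1−s−f = 0.694 and s = 0.018.
u_1 = 0.012300 × 0.694 + 0.018 = 0.026536.
u_2 = 0.026536 × 0.694 + 0.018 = 0.036416.
u_3 = 0.036416 × 0.694 + 0.018 = 0.043273.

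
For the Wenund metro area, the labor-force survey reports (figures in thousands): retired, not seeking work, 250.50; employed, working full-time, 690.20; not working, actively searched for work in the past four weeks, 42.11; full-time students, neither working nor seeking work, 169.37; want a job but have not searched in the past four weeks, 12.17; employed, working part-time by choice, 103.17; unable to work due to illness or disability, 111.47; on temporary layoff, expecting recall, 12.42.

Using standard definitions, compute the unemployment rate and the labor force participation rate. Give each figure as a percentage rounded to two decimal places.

Unemployment rate ≈ 6.43%; labor force participation rate ≈ 60.94%.

Employed = 690.20 + 103.17 = 793.37 thousand.
Unemployed = 42.11 + 12.42 = 54.53 thousand (jobless and actively searching, or on temporary layoff).
Labor force = 793.37 + 54.53 = 847.90 thousand.
Not in labor force = 250.50 + 169.37 + 12.17 + 111.47 = 543.51 thousand (those not working and not actively searching are outside the labor force — including those who want a job but have given up searching).
Civilian working-age population = 847.90 + 543.51 = 1,391.41 thousand.
Unemployment rate = 54.53 / 847.90 = 6.43%.
Labor force participation rate = 847.90 / 1,391.41 = 60.94%.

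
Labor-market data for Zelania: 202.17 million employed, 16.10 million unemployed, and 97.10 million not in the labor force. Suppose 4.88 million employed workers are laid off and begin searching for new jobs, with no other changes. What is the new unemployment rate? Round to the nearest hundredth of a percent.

New unemployment rate ≈ 9.61%.

Initially, labor force = 202.17 + 16.10 = 218.27 million, so u = 16.10/218.27 = 7.38%.
After the change, employed falls and unemployed rises by 4.88; labor force unchanged → E = 197.29, U = 20.98, labor force = 218.27 million.
New unemployment rate = 20.98 / 218.27 = 9.61%.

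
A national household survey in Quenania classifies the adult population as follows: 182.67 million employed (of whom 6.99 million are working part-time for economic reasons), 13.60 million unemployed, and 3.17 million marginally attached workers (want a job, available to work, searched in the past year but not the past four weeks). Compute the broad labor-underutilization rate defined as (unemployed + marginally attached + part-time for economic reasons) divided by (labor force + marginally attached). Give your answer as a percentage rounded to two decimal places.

Labor force = 182.67 + 13.60 = 196.27 million.
Numerator = 13.60 + 3.17 + 6.99 = 23.76 million.
Denominator = 196.27 + 3.17 = 199.44 million.
Broad rate = 23.76 / 199.44 = 11.91%.

Broad underutilization rate ≈ 11.91%.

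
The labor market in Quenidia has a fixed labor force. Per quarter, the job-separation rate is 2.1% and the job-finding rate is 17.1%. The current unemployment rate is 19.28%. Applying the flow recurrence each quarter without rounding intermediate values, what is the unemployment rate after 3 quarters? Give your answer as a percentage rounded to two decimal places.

With a fixed labor force, u_{t+1} = u_t + s·(1−u_t) − f·u_t = u_t·(1−s−f) + s.
Here 1−s−f = 0.808 and s = 0.021.
u_1 = 0.192800 × 0.808 + 0.021 = 0.176782.
u_2 = 0.176782 × 0.808 + 0.021 = 0.163840.
u_3 = 0.163840 × 0.808 + 0.021 = 0.153383.

Unemployment rate after three quarters ≈ 15.34%.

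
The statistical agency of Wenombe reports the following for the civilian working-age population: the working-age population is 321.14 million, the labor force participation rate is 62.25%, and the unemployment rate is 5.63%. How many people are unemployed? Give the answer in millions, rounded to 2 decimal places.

Labor force = 0.6225 × 321.14 = 199.91 million.
Unemployed = 0.0563 × 199.91 ≈ 11.25 million.

About 11.25 million are unemployed.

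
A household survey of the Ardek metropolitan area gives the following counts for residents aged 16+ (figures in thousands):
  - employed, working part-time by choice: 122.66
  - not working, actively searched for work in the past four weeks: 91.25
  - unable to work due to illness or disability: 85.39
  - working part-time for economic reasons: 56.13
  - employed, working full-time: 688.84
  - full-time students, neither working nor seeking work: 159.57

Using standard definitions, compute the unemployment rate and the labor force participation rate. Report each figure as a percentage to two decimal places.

Unemployment rate ≈ 9.52%; labor force participation rate ≈ 79.65%.

Employed = 122.66 + 56.13 + 688.84 = 867.63 thousand (anyone who worked, including part-time for economic reasons, counts as employed).
Unemployed = 91.25 thousand.
Labor force = 867.63 + 91.25 = 958.88 thousand.
Not in labor force = 85.39 + 159.57 = 244.96 thousand (those not working and not actively searching are outside the labor force).
Civilian working-age population = 958.88 + 244.96 = 1,203.84 thousand.
Unemployment rate = 91.25 / 958.88 = 9.52%.
Labor force participation rate = 958.88 / 1,203.84 = 79.65%.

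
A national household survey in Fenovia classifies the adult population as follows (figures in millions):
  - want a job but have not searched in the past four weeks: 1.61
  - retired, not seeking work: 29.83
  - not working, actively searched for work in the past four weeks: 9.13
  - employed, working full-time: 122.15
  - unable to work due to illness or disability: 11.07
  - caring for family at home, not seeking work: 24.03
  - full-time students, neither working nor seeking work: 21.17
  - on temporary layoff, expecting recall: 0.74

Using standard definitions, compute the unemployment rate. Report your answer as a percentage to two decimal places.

Employed = 122.15 million.
Unemployed = 9.13 + 0.74 = 9.87 million (jobless and actively searching, or on temporary layoff).
Labor force = 122.15 + 9.87 = 132.02 million.
Unemployment rate = 9.87 / 132.02 = 7.48%.

Unemployment rate ≈ 7.48%.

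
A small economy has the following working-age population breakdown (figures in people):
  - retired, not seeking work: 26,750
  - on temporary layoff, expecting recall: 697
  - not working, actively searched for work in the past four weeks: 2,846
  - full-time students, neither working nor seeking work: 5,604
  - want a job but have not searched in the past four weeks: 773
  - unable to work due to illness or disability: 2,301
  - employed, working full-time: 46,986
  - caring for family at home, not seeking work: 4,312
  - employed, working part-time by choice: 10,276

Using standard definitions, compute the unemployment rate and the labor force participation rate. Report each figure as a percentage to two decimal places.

Unemployment rate ≈ 5.83%; labor force participation rate ≈ 60.48%.

Employed = 46,986 + 10,276 = 57,262.
Unemployed = 697 + 2,846 = 3,543 (jobless and actively searching, or on temporary layoff).
Labor force = 57,262 + 3,543 = 60,805.
Not in labor force = 26,750 + 5,604 + 773 + 2,301 + 4,312 = 39,740 (those not working and not actively searching are outside the labor force — including those who want a job but have given up searching).
Civilian working-age population = 60,805 + 39,740 = 100,545.
Unemployment rate = 3,543 / 60,805 = 5.83%.
Labor force participation rate = 60,805 / 100,545 = 60.48%.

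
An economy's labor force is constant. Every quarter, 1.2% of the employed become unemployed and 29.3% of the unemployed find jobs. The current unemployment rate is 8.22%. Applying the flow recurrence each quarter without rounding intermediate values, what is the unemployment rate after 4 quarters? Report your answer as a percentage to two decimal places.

With a fixed labor force, u_{t+1} = u_t + s·(1−u_t) − f·u_t = u_t·(1−s−f) + s.
Here 1−s−f = 0.695 and s = 0.012.
u_1 = 0.082200 × 0.695 + 0.012 = 0.069129.
u_2 = 0.069129 × 0.695 + 0.012 = 0.060045.
u_3 = 0.060045 × 0.695 + 0.012 = 0.053731.
u_4 = 0.053731 × 0.695 + 0.012 = 0.049343.

Unemployment rate after four quarters ≈ 4.93%.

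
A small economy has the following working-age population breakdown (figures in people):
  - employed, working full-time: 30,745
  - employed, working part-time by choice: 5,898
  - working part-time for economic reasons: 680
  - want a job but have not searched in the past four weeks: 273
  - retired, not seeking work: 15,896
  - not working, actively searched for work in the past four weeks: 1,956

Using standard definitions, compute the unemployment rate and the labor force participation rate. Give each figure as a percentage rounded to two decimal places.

Unemployment rate ≈ 4.98%; labor force participation rate ≈ 70.84%.

Employed = 30,745 + 5,898 + 680 = 37,323 (anyone who worked, including part-time for economic reasons, counts as employed).
Unemployed = 1,956.
Labor force = 37,323 + 1,956 = 39,279.
Not in labor force = 273 + 15,896 = 16,169 (those not working and not actively searching are outside the labor force — including those who want a job but have given up searching).
Civilian working-age population = 39,279 + 16,169 = 55,448.
Unemployment rate = 1,956 / 39,279 = 4.98%.
Labor force participation rate = 39,279 / 55,448 = 70.84%.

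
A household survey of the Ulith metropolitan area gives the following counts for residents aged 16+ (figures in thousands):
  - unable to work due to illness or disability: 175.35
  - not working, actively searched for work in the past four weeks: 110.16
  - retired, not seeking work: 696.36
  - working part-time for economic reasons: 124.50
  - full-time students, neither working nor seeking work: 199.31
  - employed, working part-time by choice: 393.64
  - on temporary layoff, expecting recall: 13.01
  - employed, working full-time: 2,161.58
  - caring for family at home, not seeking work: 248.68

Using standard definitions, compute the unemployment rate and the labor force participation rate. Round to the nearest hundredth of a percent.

Employed = 124.50 + 393.64 + 2,161.58 = 2,679.72 thousand (anyone who worked, including part-time for economic reasons, counts as employed).
Unemployed = 110.16 + 13.01 = 123.17 thousand (jobless and actively searching, or on temporary layoff).
Labor force = 2,679.72 + 123.17 = 2,802.89 thousand.
Not in labor force = 175.35 + 696.36 + 199.31 + 248.68 = 1,319.70 thousand (those not working and not actively searching are outside the labor force).
Civilian working-age population = 2,802.89 + 1,319.70 = 4,122.59 thousand.
Unemployment rate = 123.17 / 2,802.89 = 4.39%.
Labor force participation rate = 2,802.89 / 4,122.59 = 67.99%.

Unemployment rate ≈ 4.39%; labor force participation rate ≈ 67.99%.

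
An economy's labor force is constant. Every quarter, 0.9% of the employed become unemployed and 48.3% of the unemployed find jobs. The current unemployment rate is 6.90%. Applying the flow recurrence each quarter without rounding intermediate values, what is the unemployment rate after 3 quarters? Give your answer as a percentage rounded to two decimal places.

With a fixed labor force, u_{t+1} = u_t + s·(1−u_t) − f·u_t = u_t·(1−s−f) + s.
Here 1−s−f = 0.508 and s = 0.009.
u_1 = 0.069000 × 0.508 + 0.009 = 0.044052.
u_2 = 0.044052 × 0.508 + 0.009 = 0.031378.
u_3 = 0.031378 × 0.508 + 0.009 = 0.024940.

Unemployment rate after three quarters ≈ 2.49%.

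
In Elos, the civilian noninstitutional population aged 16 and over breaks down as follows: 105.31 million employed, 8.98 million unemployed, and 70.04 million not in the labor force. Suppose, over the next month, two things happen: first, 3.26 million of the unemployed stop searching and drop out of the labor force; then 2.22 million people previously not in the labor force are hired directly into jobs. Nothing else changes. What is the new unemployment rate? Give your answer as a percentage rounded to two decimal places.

Initially, labor force = 105.31 + 8.98 = 114.29 million, so u = 8.98/114.29 = 7.86%.
After the first change, unemployed and labor force both fall by 3.26 → E = 105.31, U = 5.72, labor force = 111.03 million.
After the second change, employed and labor force both rise by 2.22; unemployed unchanged → E = 107.53, U = 5.72, labor force = 113.25 million.
New unemployment rate = 5.72 / 113.25 = 5.05%.

New unemployment rate ≈ 5.05%.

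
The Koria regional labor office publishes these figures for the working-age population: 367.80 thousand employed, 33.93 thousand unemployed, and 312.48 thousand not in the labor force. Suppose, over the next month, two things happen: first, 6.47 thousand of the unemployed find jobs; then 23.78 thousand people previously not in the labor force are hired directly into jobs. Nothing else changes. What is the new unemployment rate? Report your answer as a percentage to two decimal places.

Initially, labor force = 367.80 + 33.93 = 401.73 thousand, so u = 33.93/401.73 = 8.45%.
After the first change, unemployed falls and employed rises by 6.47; labor force unchanged → E = 374.27, U = 27.46, labor force = 401.73 thousand.
After the second change, employed and labor force both rise by 23.78; unemployed unchanged → E = 398.05, U = 27.46, labor force = 425.51 thousand.
New unemployment rate = 27.46 / 425.51 = 6.45%.

New unemployment rate ≈ 6.45%.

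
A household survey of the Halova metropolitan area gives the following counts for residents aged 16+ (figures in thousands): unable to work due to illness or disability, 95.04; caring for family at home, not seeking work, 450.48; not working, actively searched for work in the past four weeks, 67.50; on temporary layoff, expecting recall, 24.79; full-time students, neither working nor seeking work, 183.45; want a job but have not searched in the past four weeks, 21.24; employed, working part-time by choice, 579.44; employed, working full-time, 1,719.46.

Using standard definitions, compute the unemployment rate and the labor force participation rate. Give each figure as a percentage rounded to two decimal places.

Unemployment rate ≈ 3.86%; labor force participation rate ≈ 76.12%.

Employed = 579.44 + 1,719.46 = 2,298.90 thousand.
Unemployed = 67.50 + 24.79 = 92.29 thousand (jobless and actively searching, or on temporary layoff).
Labor force = 2,298.90 + 92.29 = 2,391.19 thousand.
Not in labor force = 95.04 + 450.48 + 183.45 + 21.24 = 750.21 thousand (those not working and not actively searching are outside the labor force — including those who want a job but have given up searching).
Civilian working-age population = 2,391.19 + 750.21 = 3,141.40 thousand.
Unemployment rate = 92.29 / 2,391.19 = 3.86%.
Labor force participation rate = 2,391.19 / 3,141.40 = 76.12%.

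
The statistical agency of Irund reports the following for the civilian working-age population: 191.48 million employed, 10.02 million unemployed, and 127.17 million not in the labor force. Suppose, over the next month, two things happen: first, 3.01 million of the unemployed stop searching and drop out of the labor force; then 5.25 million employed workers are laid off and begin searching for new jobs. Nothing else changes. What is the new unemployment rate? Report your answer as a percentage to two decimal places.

Initially, labor force = 191.48 + 10.02 = 201.50 million, so u = 10.02/201.50 = 4.97%.
After the first change, unemployed and labor force both fall by 3.01 → E = 191.48, U = 7.01, labor force = 198.49 million.
After the second change, employed falls and unemployed rises by 5.25; labor force unchanged → E = 186.23, U = 12.26, labor force = 198.49 million.
New unemployment rate = 12.26 / 198.49 = 6.18%.

New unemployment rate ≈ 6.18%.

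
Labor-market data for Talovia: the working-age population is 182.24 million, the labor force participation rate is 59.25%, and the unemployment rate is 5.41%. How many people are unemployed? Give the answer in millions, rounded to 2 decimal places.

Labor force = 0.5925 × 182.24 = 107.98 million.
Unemployed = 0.0541 × 107.98 ≈ 5.84 million.

About 5.84 million are unemployed.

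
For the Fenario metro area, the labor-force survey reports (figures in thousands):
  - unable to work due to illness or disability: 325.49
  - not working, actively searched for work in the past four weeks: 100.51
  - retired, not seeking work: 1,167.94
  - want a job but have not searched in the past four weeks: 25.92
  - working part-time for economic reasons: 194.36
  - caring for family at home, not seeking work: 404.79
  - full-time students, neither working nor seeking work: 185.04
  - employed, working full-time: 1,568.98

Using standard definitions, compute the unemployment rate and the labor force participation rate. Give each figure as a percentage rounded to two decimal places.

Unemployment rate ≈ 5.39%; labor force participation rate ≈ 46.91%.

Employed = 194.36 + 1,568.98 = 1,763.34 thousand (anyone who worked, including part-time for economic reasons, counts as employed).
Unemployed = 100.51 thousand.
Labor force = 1,763.34 + 100.51 = 1,863.85 thousand.
Not in labor force = 325.49 + 1,167.94 + 25.92 + 404.79 + 185.04 = 2,109.18 thousand (those not working and not actively searching are outside the labor force — including those who want a job but have given up searching).
Civilian working-age population = 1,863.85 + 2,109.18 = 3,973.03 thousand.
Unemployment rate = 100.51 / 1,863.85 = 5.39%.
Labor force participation rate = 1,863.85 / 3,973.03 = 46.91%.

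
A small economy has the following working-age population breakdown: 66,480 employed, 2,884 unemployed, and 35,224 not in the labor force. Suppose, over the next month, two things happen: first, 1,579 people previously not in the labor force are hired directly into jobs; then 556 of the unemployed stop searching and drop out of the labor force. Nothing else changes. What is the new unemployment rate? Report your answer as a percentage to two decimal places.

Initially, labor force = 66,480 + 2,884 = 69,364, so u = 2,884/69,364 = 4.16%.
After the first change, employed and labor force both rise by 1,579; unemployed unchanged → E = 68,059, U = 2,884, labor force = 70,943.
After the second change, unemployed and labor force both fall by 556 → E = 68,059, U = 2,328, labor force = 70,387.
New unemployment rate = 2,328 / 70,387 = 3.31%.

New unemployment rate ≈ 3.31%.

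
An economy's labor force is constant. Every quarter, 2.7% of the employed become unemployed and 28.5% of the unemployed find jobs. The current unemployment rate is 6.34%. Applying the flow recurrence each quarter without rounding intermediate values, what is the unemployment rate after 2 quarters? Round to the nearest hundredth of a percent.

Unemployment rate after two quarters ≈ 7.56%.

With a fixed labor force, u_{t+1} = u_t + s·(1−u_t) − f·u_t = u_t·(1−s−f) + s.
Here 1−s−f = 0.688 and s = 0.027.
u_1 = 0.063400 × 0.688 + 0.027 = 0.070619.
u_2 = 0.070619 × 0.688 + 0.027 = 0.075586.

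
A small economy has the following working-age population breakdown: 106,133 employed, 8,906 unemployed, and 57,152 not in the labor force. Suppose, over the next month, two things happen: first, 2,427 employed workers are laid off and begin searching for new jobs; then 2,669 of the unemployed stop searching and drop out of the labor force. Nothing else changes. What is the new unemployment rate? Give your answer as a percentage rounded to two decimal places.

Initially, labor force = 106,133 + 8,906 = 115,039, so u = 8,906/115,039 = 7.74%.
After the first change, employed falls and unemployed rises by 2,427; labor force unchanged → E = 103,706, U = 11,333, labor force = 115,039.
After the second change, unemployed and labor force both fall by 2,669 → E = 103,706, U = 8,664, labor force = 112,370.
New unemployment rate = 8,664 / 112,370 = 7.71%.

New unemployment rate ≈ 7.71%.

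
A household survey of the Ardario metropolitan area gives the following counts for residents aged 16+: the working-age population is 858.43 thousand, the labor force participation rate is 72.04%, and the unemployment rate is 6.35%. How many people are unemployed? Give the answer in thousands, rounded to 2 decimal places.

Labor force = 0.7204 × 858.43 = 618.41 thousand.
Unemployed = 0.0635 × 618.41 ≈ 39.27 thousand.

About 39.27 thousand are unemployed.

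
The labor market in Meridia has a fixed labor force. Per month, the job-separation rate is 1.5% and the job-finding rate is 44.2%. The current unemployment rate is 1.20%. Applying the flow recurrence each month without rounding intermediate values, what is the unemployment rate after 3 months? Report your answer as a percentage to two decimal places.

With a fixed labor force, u_{t+1} = u_t + s·(1−u_t) − f·u_t = u_t·(1−s−f) + s.
Here 1−s−f = 0.543 and s = 0.015.
u_1 = 0.012000 × 0.543 + 0.015 = 0.021516.
u_2 = 0.021516 × 0.543 + 0.015 = 0.026683.
u_3 = 0.026683 × 0.543 + 0.015 = 0.029489.

Unemployment rate after three months ≈ 2.95%.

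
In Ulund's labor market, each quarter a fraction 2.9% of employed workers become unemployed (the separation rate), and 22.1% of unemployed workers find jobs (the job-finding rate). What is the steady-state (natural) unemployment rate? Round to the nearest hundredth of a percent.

Steady-state unemployment rate ≈ 11.60%.

At steady state the flows balance: s·E = f·U, so U/(E+U) = s/(s+f).
u* = 2.9 / (2.9 + 22.1) = 2.9 / 25.00 = 11.60%.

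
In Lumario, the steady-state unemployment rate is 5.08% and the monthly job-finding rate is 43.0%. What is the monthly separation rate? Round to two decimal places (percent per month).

From u* = s/(s+f): s = u·f/(1−u).
s = 0.0508 × 43.0 / (1 − 0.0508) = 2.1844 / 0.9492 ≈ 2.30% per month.

Separation rate ≈ 2.30% per month.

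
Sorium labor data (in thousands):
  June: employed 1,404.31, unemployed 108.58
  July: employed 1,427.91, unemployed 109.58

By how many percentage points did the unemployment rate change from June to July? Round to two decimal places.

The unemployment rate changed by −0.05 percentage points.

June: labor force = 1,404.31 + 108.58 = 1,512.89; u = 108.58/1,512.89 = 7.18%.
July: labor force = 1,427.91 + 109.58 = 1,537.49; u = 109.58/1,537.49 = 7.13%.
Change = 7.13% − 7.18% = −0.05 pp.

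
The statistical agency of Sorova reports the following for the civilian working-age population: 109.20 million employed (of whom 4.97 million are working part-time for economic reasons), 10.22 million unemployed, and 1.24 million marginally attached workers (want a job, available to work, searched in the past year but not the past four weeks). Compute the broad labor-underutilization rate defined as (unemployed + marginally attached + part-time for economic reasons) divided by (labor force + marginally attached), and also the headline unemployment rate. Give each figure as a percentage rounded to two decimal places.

Broad underutilization rate ≈ 13.62%; headline unemployment rate ≈ 8.56%.

Labor force = 109.20 + 10.22 = 119.42 million.
Numerator = 10.22 + 1.24 + 4.97 = 16.43 million.
Denominator = 119.42 + 1.24 = 120.66 million.
Broad rate = 16.43 / 120.66 = 13.62%.
Headline unemployment rate = 10.22 / 119.42 = 8.56%.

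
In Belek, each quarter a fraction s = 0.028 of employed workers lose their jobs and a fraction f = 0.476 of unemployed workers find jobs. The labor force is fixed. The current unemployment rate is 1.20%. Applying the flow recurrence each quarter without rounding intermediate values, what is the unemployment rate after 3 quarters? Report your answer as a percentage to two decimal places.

With a fixed labor force, u_{t+1} = u_t + s·(1−u_t) − f·u_t = u_t·(1−s−f) + s.
Here 1−s−f = 0.496 and s = 0.028.
u_1 = 0.012000 × 0.496 + 0.028 = 0.033952.
u_2 = 0.033952 × 0.496 + 0.028 = 0.044840.
u_3 = 0.044840 × 0.496 + 0.028 = 0.050241.

Unemployment rate after three quarters ≈ 5.02%.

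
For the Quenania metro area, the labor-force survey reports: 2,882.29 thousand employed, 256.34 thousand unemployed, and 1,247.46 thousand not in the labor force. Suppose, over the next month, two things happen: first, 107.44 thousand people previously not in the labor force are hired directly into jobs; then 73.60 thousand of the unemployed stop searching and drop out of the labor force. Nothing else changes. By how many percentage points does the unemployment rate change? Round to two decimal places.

Initially, labor force = 2,882.29 + 256.34 = 3,138.63 thousand, so u = 256.34/3,138.63 = 8.17%.
After the first change, employed and labor force both rise by 107.44; unemployed unchanged → E = 2,989.73, U = 256.34, labor force = 3,246.07 thousand.
After the second change, unemployed and labor force both fall by 73.60 → E = 2,989.73, U = 182.74, labor force = 3,172.47 thousand.
New unemployment rate = 182.74 / 3,172.47 = 5.76%.
Change = 5.76% − 8.17% = −2.41 percentage points.

The unemployment rate changes by −2.41 percentage points.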